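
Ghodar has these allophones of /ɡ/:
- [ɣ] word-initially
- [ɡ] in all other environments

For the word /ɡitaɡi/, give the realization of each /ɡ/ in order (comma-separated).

[ɣ], [ɡ]

Occurrence 1 (position 1): word-initially → [ɣ].
Occurrence 2 (position 5): no conditioning environment matches → elsewhere allophone [ɡ].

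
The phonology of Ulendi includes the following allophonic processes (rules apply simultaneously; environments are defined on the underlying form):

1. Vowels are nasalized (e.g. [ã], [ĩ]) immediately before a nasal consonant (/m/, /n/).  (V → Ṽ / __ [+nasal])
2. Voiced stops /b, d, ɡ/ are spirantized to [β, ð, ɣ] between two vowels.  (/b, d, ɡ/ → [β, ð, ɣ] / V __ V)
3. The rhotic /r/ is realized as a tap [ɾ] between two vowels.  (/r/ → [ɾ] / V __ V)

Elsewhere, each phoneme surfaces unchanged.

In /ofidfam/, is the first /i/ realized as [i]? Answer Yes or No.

Yes

/i/ (between /f/ and /d/): rule 1 targets it, but not before a nasal consonant → unchanged [i].
The actual realization is [i], which matches [i].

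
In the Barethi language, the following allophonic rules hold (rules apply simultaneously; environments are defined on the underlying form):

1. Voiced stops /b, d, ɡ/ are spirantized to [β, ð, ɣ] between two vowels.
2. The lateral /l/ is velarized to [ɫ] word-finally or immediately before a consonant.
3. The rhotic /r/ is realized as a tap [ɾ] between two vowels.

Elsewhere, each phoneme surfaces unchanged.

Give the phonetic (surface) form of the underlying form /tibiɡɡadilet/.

[tiβiɡɡaðilet]

/b/ (between /i/ and /i/): between two vowels, so rule 1 applies → [β].
/ɡ/ (between /i/ and /ɡ/) is in the target of rule 1 but the environment (between two vowels) is not met → [ɡ].
/ɡ/ (between /ɡ/ and /a/) fails the environment for rule 1, so it stays [ɡ].
/d/ meets the environment for rule 1 (between two vowels) → [ð].
/l/ — between /i/ and /e/; rule 2 does not apply here → [l].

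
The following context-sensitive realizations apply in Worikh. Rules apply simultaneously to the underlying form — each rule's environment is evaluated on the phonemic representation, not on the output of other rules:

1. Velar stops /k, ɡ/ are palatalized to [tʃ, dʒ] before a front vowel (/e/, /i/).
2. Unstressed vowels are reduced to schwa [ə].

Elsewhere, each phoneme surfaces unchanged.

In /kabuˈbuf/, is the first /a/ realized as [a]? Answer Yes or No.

No

/a/ (between /k/ and /b/): in an unstressed syllable, so rule 2 applies → [ə].
The actual realization is [ə], not [a].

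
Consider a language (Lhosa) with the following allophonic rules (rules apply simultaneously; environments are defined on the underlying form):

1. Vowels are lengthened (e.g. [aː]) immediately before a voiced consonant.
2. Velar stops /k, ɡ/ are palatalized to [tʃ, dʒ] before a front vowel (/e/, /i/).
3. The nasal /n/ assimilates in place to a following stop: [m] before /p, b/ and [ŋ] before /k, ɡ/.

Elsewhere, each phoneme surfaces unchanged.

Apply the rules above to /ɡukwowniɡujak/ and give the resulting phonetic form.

/ɡ/ (word-initial): rule 2 targets it, but not before a front vowel → unchanged [ɡ].
/u/ (between /ɡ/ and /k/) fails the environment for rule 1, so it stays [u].
/k/ (between /u/ and /w/) fails the environment for rule 2, so it stays [k].
/w/ (between /k/ and /o/) is unaffected → [w].
Rule 1 applies to /o/ (between /w/ and /w/: before a voiced consonant) → [oː].
/w/ (between /o/ and /n/) is unaffected → [w].
/n/ — between /w/ and /i/; rule 3 does not apply here → [n].
/i/ — between /n/ and /ɡ/, before a voiced consonant — surfaces as [iː] (rule 1).
/ɡ/ (between /i/ and /u/) fails the environment for rule 2, so it stays [ɡ].
/u/ meets the environment for rule 1 (before a voiced consonant) → [uː].
/j/ stays [j].
/a/ (between /j/ and /k/) fails the environment for rule 1, so it stays [a].
/k/ — word-final; rule 2 does not apply here → [k].

[ɡukwoːwniːɡuːjak]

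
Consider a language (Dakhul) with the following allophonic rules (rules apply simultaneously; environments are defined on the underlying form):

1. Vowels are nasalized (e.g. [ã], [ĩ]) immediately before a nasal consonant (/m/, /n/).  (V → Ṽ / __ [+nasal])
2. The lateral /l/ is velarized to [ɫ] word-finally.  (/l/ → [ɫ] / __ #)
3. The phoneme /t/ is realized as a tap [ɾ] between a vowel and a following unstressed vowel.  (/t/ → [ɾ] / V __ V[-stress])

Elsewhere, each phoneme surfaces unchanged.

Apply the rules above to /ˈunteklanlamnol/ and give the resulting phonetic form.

[ˈũnteklãnlãmnoɫ]

/u/ meets the environment for rule 1 (before a nasal consonant) → [ũ].
/n/ stays [n].
/t/ (between /n/ and /e/) is in the target of rule 3 but the environment (between a vowel and a following unstressed vowel) is not met → [t].
/e/ (between /t/ and /k/): rule 1 targets it, but not before a nasal consonant → unchanged [e].
/k/ (between /e/ and /l/): no rule targets it → [k].
/l/ (between /k/ and /a/) is in the target of rule 2 but the environment (word-finally) is not met → [l].
/a/ (between /l/ and /n/) occurs before a nasal consonant → [ã] by rule 1.
/n/ — not in any rule's target class → [n].
/l/ (between /n/ and /a/) is in the target of rule 2 but the environment (word-finally) is not met → [l].
Rule 1 applies to /a/ (between /l/ and /m/: before a nasal consonant) → [ã].
/m/ (between /a/ and /n/): no rule targets it → [m].
/n/ — not in any rule's target class → [n].
/o/ — between /n/ and /l/; rule 1 does not apply here → [o].
/l/ meets the environment for rule 2 (word-finally) → [ɫ].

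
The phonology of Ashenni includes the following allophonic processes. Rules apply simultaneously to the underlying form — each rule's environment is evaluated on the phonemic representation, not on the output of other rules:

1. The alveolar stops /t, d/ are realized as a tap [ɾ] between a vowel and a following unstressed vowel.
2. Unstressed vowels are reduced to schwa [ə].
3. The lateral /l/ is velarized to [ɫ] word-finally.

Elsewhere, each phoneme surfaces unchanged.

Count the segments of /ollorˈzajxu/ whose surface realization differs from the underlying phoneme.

Segments that undergo a rule: /o/ → [ə] (rule 2); /o/ → [ə] (rule 2); /u/ → [ə] (rule 2).
All other segments surface unchanged.

3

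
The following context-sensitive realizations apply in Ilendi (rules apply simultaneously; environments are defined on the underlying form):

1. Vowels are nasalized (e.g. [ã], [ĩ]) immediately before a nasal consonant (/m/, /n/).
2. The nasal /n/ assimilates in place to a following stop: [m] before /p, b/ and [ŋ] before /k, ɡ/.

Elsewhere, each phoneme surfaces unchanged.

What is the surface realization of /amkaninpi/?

/a/ meets the environment for rule 1 (before a nasal consonant) → [ã].
/m/ — not in any rule's target class → [m].
/k/ (between /m/ and /a/) is unaffected → [k].
/a/ (between /k/ and /n/): before a nasal consonant, so rule 1 applies → [ã].
/n/ (between /a/ and /i/) fails the environment for rule 2, so it stays [n].
/i/ (between /n/ and /n/): before a nasal consonant, so rule 1 applies → [ĩ].
/n/ (between /i/ and /p/) occurs before a labial or velar stop → [m] by rule 2.
/p/ — not in any rule's target class → [p].
/i/ (word-final) is in the target of rule 1 but the environment (before a nasal consonant) is not met → [i].

[ãmkãnĩmpi]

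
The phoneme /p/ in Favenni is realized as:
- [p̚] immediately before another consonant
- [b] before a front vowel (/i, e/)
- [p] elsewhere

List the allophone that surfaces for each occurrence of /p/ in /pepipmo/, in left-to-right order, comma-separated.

Occurrence 1 (position 1): before a front vowel (/i, e/) → [b].
Occurrence 2 (position 3): before a front vowel (/i, e/) → [b].
Occurrence 3 (position 5): immediately before another consonant → [p̚].

[b], [b], [p̚]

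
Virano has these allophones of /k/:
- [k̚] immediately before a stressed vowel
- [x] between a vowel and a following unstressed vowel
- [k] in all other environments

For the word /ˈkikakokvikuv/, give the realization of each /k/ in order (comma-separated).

Occurrence 1 (position 1): immediately before a stressed vowel → [k̚].
Occurrence 2 (position 3): between a vowel and a following unstressed vowel → [x].
Occurrence 3 (position 5): between a vowel and a following unstressed vowel → [x].
Occurrence 4 (position 7): no conditioning environment matches → elsewhere allophone [k].
Occurrence 5 (position 10): between a vowel and a following unstressed vowel → [x].

[k̚], [x], [x], [k], [x]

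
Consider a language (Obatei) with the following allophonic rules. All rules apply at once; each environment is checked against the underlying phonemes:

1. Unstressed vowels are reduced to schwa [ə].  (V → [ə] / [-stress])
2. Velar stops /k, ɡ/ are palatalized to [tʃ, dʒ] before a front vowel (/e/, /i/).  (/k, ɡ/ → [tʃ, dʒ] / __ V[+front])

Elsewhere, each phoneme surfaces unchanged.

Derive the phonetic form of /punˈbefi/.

[pənˈbefə]

/p/ (word-initial) is unaffected → [p].
/u/ (between /p/ and /n/): in an unstressed syllable, so rule 1 applies → [ə].
/n/ — not in any rule's target class → [n].
/b/ (between /n/ and /e/) is unaffected → [b].
/e/ (between /b/ and /f/) is in the target of rule 1 but the environment (in an unstressed syllable) is not met → [e].
/f/ (between /e/ and /i/) is unaffected → [f].
/i/ (word-final): in an unstressed syllable, so rule 1 applies → [ə].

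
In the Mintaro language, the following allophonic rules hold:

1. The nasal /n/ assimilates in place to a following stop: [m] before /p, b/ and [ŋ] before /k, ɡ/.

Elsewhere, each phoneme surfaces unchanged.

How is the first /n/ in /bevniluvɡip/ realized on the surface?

[n]

/n/ — between /v/ and /i/; rule 1 does not apply here → [n].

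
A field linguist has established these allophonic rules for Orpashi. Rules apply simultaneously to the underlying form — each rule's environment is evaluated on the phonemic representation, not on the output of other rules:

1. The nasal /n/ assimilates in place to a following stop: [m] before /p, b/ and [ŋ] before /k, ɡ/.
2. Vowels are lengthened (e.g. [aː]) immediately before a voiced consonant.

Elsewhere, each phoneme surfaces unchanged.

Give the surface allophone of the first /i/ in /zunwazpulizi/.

/i/ (between /l/ and /z/): before a voiced consonant, so rule 2 applies → [iː].

[iː]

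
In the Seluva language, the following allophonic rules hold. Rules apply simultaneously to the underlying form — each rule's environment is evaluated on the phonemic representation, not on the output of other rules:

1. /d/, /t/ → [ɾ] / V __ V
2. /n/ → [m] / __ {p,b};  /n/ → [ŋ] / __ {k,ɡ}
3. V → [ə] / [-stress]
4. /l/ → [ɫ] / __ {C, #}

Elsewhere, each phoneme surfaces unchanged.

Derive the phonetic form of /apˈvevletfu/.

[əpˈvevlətfə]

/a/ — word-initial, in an unstressed syllable — surfaces as [ə] (rule 3).
/e/ (between /v/ and /v/) fails the environment for rule 3, so it stays [e].
/l/ (between /v/ and /e/): rule 4 targets it, but not word-finally or immediately before a consonant → unchanged [l].
/e/ — between /l/ and /t/, in an unstressed syllable — surfaces as [ə] (rule 3).
/t/ (between /e/ and /f/): rule 1 targets it, but not between two vowels → unchanged [t].
Rule 3 applies to /u/ (word-final: in an unstressed syllable) → [ə].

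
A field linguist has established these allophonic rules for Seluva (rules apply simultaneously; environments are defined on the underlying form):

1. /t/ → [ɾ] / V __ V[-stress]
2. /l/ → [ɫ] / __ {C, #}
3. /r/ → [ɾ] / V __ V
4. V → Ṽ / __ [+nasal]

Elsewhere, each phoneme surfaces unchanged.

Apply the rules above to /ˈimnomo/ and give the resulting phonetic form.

/i/ meets the environment for rule 4 (before a nasal consonant) → [ĩ].
/m/ (between /i/ and /n/) is unaffected → [m].
/n/ stays [n].
/o/ meets the environment for rule 4 (before a nasal consonant) → [õ].
/m/ (between /o/ and /o/) is unaffected → [m].
/o/ (word-final): rule 4 targets it, but not before a nasal consonant → unchanged [o].

[ˈĩmnõmo]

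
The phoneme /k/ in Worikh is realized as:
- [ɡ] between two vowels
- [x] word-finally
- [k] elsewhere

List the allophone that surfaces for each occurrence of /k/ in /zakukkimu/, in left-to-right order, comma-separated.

Occurrence 1 (position 3): between two vowels → [ɡ].
Occurrence 2 (position 5): no conditioning environment matches → elsewhere allophone [k].
Occurrence 3 (position 6): no conditioning environment matches → elsewhere allophone [k].

[ɡ], [k], [k]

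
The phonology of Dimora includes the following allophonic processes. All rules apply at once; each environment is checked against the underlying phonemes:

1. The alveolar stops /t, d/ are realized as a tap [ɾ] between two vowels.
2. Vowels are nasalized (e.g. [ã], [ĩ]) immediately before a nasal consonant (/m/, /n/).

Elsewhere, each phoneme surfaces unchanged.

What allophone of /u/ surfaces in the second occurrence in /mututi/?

/u/ (between /t/ and /t/): rule 2 targets it, but not before a nasal consonant → unchanged [u].

[u]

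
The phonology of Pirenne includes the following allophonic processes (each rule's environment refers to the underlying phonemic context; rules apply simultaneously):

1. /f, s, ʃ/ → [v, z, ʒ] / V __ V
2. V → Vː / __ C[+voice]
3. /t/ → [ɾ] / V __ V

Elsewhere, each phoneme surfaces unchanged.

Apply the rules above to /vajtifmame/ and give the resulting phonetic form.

/v/ (word-initial): no rule targets it → [v].
/a/ meets the environment for rule 2 (before a voiced consonant) → [aː].
/j/ (between /a/ and /t/) is unaffected → [j].
/t/ — between /j/ and /i/; rule 3 does not apply here → [t].
/i/ — between /t/ and /f/; rule 2 does not apply here → [i].
/f/ (between /i/ and /m/): rule 1 targets it, but not between two vowels → unchanged [f].
/m/ stays [m].
/a/ (between /m/ and /m/): before a voiced consonant, so rule 2 applies → [aː].
/m/ (between /a/ and /e/): no rule targets it → [m].
/e/ (word-final): rule 2 targets it, but not before a voiced consonant → unchanged [e].

[vaːjtifmaːme]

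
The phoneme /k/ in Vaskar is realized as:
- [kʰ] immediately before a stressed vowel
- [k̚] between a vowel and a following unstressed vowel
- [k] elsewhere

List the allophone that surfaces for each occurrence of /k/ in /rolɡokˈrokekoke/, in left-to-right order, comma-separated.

[k], [k̚], [k̚], [k̚]

Occurrence 1 (position 6): no conditioning environment matches → elsewhere allophone [k].
Occurrence 2 (position 9): between a vowel and a following unstressed vowel → [k̚].
Occurrence 3 (position 11): between a vowel and a following unstressed vowel → [k̚].
Occurrence 4 (position 13): between a vowel and a following unstressed vowel → [k̚].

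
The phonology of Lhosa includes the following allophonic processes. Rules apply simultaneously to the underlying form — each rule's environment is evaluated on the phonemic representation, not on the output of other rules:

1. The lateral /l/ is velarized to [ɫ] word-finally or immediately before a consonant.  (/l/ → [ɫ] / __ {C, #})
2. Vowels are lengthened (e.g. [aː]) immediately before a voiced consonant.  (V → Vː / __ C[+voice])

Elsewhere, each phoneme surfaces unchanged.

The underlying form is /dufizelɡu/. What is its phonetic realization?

[dufiːzeːɫɡu]

/d/ (word-initial) is unaffected → [d].
/u/ (between /d/ and /f/) fails the environment for rule 2, so it stays [u].
/f/ — not in any rule's target class → [f].
/i/ meets the environment for rule 2 (before a voiced consonant) → [iː].
/z/ (between /i/ and /e/): no rule targets it → [z].
/e/ meets the environment for rule 2 (before a voiced consonant) → [eː].
Rule 1 applies to /l/ (between /e/ and /ɡ/: word-finally or immediately before a consonant) → [ɫ].
/ɡ/ (between /l/ and /u/) is unaffected → [ɡ].
/u/ — word-final; rule 2 does not apply here → [u].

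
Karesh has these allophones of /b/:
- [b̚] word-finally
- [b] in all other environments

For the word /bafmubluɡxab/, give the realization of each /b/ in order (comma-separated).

Occurrence 1 (position 1): no conditioning environment matches → elsewhere allophone [b].
Occurrence 2 (position 6): no conditioning environment matches → elsewhere allophone [b].
Occurrence 3 (position 12): word-finally → [b̚].

[b], [b], [b̚]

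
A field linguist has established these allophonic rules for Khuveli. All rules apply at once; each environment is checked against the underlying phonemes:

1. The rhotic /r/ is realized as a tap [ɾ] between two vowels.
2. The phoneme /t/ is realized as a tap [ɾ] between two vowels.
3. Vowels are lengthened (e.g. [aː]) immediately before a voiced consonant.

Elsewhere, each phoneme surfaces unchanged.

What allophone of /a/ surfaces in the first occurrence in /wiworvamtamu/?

/a/ (between /v/ and /m/) occurs before a voiced consonant → [aː] by rule 3.

[aː]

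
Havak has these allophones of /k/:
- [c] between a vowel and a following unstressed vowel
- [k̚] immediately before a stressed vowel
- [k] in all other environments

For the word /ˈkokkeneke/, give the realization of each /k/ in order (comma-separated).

Occurrence 1 (position 1): immediately before a stressed vowel → [k̚].
Occurrence 2 (position 3): no conditioning environment matches → elsewhere allophone [k].
Occurrence 3 (position 4): no conditioning environment matches → elsewhere allophone [k].
Occurrence 4 (position 8): between a vowel and a following unstressed vowel → [c].

[k̚], [k], [k], [c]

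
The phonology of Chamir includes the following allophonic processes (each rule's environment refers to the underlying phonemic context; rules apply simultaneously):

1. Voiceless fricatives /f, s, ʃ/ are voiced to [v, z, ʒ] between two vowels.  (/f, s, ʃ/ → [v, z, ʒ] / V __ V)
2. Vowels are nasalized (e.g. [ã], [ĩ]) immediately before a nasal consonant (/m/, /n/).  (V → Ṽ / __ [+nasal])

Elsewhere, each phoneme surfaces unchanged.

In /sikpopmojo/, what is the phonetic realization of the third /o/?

/o/ (word-final) is in the target of rule 2 but the environment (before a nasal consonant) is not met → [o].

[o]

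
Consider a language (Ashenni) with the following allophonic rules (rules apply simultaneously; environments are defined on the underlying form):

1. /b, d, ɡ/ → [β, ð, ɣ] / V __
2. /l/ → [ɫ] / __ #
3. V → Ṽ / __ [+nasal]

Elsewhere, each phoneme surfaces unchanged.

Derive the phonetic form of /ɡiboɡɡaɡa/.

/ɡ/ — word-initial; rule 1 does not apply here → [ɡ].
/i/ (between /ɡ/ and /b/) is in the target of rule 3 but the environment (before a nasal consonant) is not met → [i].
/b/ meets the environment for rule 1 (immediately after a vowel) → [β].
/o/ (between /b/ and /ɡ/) is in the target of rule 3 but the environment (before a nasal consonant) is not met → [o].
/ɡ/ (between /o/ and /ɡ/) occurs immediately after a vowel → [ɣ] by rule 1.
/ɡ/ (between /ɡ/ and /a/): rule 1 targets it, but not immediately after a vowel → unchanged [ɡ].
/a/ — between /ɡ/ and /ɡ/; rule 3 does not apply here → [a].
/ɡ/ (between /a/ and /a/) occurs immediately after a vowel → [ɣ] by rule 1.
/a/ (word-final): rule 3 targets it, but not before a nasal consonant → unchanged [a].

[ɡiβoɣɡaɣa]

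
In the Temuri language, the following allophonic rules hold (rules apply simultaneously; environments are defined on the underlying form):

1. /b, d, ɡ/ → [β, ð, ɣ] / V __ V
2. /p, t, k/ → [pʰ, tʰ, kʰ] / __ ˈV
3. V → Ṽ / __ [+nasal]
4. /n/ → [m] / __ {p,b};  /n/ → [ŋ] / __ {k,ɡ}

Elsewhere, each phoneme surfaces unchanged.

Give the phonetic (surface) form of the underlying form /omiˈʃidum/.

[õmiˈʃiðũm]

/o/ meets the environment for rule 3 (before a nasal consonant) → [õ].
/m/ — not in any rule's target class → [m].
/i/ — between /m/ and /ʃ/; rule 3 does not apply here → [i].
/ʃ/ (between /i/ and /i/) is unaffected → [ʃ].
/i/ (between /ʃ/ and /d/) fails the environment for rule 3, so it stays [i].
/d/ — between /i/ and /u/, between two vowels — surfaces as [ð] (rule 1).
/u/ (between /d/ and /m/) occurs before a nasal consonant → [ũ] by rule 3.
/m/ stays [m].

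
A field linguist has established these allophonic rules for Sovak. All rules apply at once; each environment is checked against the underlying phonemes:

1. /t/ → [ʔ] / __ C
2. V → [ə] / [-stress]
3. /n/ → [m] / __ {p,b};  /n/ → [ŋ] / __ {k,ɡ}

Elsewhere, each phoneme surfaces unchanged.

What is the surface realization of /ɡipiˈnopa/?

/ɡ/ — not in any rule's target class → [ɡ].
/i/ — between /ɡ/ and /p/, in an unstressed syllable — surfaces as [ə] (rule 2).
/p/ stays [p].
/i/ meets the environment for rule 2 (in an unstressed syllable) → [ə].
/n/ — between /i/ and /o/; rule 3 does not apply here → [n].
/o/ (between /n/ and /p/): rule 2 targets it, but not in an unstressed syllable → unchanged [o].
/p/ (between /o/ and /a/) is unaffected → [p].
/a/ (word-final): in an unstressed syllable, so rule 2 applies → [ə].

[ɡəpəˈnopə]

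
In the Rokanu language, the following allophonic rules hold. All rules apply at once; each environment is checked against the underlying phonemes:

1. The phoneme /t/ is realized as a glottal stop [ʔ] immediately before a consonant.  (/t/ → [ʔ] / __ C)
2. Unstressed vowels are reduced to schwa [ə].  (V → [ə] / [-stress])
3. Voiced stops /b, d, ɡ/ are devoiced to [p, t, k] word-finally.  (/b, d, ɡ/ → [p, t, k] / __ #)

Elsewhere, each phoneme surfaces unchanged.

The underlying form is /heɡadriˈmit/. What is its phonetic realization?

/e/ meets the environment for rule 2 (in an unstressed syllable) → [ə].
/ɡ/ (between /e/ and /a/): rule 3 targets it, but not word-finally → unchanged [ɡ].
/a/ meets the environment for rule 2 (in an unstressed syllable) → [ə].
/d/ (between /a/ and /r/): rule 3 targets it, but not word-finally → unchanged [d].
/i/ — between /r/ and /m/, in an unstressed syllable — surfaces as [ə] (rule 2).
/i/ (between /m/ and /t/): rule 2 targets it, but not in an unstressed syllable → unchanged [i].
/t/ (word-final): rule 1 targets it, but not immediately before a consonant → unchanged [t].

[həɡədrəˈmit]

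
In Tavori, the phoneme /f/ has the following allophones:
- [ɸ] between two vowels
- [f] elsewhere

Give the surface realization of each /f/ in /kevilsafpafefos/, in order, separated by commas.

Occurrence 1 (position 8): no conditioning environment matches → elsewhere allophone [f].
Occurrence 2 (position 11): between two vowels → [ɸ].
Occurrence 3 (position 13): between two vowels → [ɸ].

[f], [ɸ], [ɸ]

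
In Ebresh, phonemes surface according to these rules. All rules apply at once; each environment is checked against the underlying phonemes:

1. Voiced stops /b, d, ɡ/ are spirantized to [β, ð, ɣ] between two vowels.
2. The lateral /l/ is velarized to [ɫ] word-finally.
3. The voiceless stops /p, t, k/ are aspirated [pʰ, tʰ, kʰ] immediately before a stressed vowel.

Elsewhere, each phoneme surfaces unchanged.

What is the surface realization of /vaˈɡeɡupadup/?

/v/ (word-initial) is unaffected → [v].
/a/ stays [a].
Rule 1 applies to /ɡ/ (between /a/ and /e/: between two vowels) → [ɣ].
/e/ (between /ɡ/ and /ɡ/) is unaffected → [e].
/ɡ/ (between /e/ and /u/) occurs between two vowels → [ɣ] by rule 1.
/u/ (between /ɡ/ and /p/): no rule targets it → [u].
/p/ — between /u/ and /a/; rule 3 does not apply here → [p].
/a/ — not in any rule's target class → [a].
/d/ — between /a/ and /u/, between two vowels — surfaces as [ð] (rule 1).
/u/ (between /d/ and /p/): no rule targets it → [u].
/p/ (word-final) is in the target of rule 3 but the environment (immediately before a stressed vowel) is not met → [p].

[vaˈɣeɣupaðup]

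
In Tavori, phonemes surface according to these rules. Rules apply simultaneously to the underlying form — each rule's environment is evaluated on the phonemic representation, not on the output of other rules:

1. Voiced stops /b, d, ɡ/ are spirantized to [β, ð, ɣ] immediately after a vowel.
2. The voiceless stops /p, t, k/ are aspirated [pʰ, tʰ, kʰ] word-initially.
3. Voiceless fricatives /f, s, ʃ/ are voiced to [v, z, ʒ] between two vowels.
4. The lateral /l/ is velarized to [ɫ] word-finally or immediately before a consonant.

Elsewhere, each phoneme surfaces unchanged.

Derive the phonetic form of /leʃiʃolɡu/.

/l/ (word-initial) is in the target of rule 4 but the environment (word-finally or immediately before a consonant) is not met → [l].
/e/ stays [e].
/ʃ/ meets the environment for rule 3 (between two vowels) → [ʒ].
/i/ — not in any rule's target class → [i].
/ʃ/ (between /i/ and /o/) occurs between two vowels → [ʒ] by rule 3.
/o/ stays [o].
/l/ meets the environment for rule 4 (word-finally or immediately before a consonant) → [ɫ].
/ɡ/ (between /l/ and /u/) is in the target of rule 1 but the environment (immediately after a vowel) is not met → [ɡ].
/u/ stays [u].

[leʒiʒoɫɡu]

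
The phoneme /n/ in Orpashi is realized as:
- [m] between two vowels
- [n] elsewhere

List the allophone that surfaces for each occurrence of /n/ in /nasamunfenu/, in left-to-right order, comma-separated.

Occurrence 1 (position 1): no conditioning environment matches → elsewhere allophone [n].
Occurrence 2 (position 7): no conditioning environment matches → elsewhere allophone [n].
Occurrence 3 (position 10): between two vowels → [m].

[n], [n], [m]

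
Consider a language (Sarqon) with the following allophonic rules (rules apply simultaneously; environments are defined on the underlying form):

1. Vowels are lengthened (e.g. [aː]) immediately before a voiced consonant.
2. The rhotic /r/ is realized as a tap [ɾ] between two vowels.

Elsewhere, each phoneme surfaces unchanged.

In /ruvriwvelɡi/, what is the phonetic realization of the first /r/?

/r/ — word-initial; rule 2 does not apply here → [r].

[r]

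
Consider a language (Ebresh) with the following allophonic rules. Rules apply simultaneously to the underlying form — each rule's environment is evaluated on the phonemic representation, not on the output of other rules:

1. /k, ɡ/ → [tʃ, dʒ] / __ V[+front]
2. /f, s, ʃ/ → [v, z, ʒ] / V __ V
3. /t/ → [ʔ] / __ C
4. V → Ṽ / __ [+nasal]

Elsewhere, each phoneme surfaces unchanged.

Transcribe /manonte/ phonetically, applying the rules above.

/m/ stays [m].
/a/ — between /m/ and /n/, before a nasal consonant — surfaces as [ã] (rule 4).
/n/ (between /a/ and /o/): no rule targets it → [n].
/o/ (between /n/ and /n/) occurs before a nasal consonant → [õ] by rule 4.
/n/ stays [n].
/t/ (between /n/ and /e/) fails the environment for rule 3, so it stays [t].
/e/ (word-final) is in the target of rule 4 but the environment (before a nasal consonant) is not met → [e].

[mãnõnte]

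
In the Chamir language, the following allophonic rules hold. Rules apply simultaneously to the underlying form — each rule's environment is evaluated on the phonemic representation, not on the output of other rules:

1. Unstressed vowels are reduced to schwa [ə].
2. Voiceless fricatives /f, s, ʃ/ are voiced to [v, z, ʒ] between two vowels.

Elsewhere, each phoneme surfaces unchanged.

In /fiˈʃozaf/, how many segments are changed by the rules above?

3

Segments that undergo a rule: /i/ → [ə] (rule 1); /ʃ/ → [ʒ] (rule 2); /a/ → [ə] (rule 1).
All other segments surface unchanged.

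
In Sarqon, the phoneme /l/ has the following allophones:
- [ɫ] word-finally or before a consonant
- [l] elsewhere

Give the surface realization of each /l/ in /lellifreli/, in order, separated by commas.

Occurrence 1 (position 1): no conditioning environment matches → elsewhere allophone [l].
Occurrence 2 (position 3): word-finally or before a consonant → [ɫ].
Occurrence 3 (position 4): no conditioning environment matches → elsewhere allophone [l].
Occurrence 4 (position 9): no conditioning environment matches → elsewhere allophone [l].

[l], [ɫ], [l], [l]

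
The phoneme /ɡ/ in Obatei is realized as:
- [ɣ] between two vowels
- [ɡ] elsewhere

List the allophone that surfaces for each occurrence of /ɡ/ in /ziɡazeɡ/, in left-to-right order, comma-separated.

Occurrence 1 (position 3): between two vowels → [ɣ].
Occurrence 2 (position 7): no conditioning environment matches → elsewhere allophone [ɡ].

[ɣ], [ɡ]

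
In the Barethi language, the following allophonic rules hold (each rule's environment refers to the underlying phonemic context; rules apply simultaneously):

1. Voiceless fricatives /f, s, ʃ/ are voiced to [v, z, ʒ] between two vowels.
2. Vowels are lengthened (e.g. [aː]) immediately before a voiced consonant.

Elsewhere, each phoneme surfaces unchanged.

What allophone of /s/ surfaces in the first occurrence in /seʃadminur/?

[s]

/s/ (word-initial) fails the environment for rule 1, so it stays [s].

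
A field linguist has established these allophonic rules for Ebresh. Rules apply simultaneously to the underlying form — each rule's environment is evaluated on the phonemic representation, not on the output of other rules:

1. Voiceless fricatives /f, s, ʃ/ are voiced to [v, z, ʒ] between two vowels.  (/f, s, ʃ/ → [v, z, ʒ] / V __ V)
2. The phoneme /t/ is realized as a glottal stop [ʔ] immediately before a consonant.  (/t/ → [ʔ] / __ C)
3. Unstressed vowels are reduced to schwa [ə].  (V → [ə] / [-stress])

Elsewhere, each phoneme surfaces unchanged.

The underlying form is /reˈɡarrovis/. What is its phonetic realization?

/r/ — not in any rule's target class → [r].
/e/ — between /r/ and /ɡ/, in an unstressed syllable — surfaces as [ə] (rule 3).
/ɡ/ (between /e/ and /a/) is unaffected → [ɡ].
/a/ — between /ɡ/ and /r/; rule 3 does not apply here → [a].
/r/ (between /a/ and /r/): no rule targets it → [r].
/r/ (between /r/ and /o/) is unaffected → [r].
/o/ — between /r/ and /v/, in an unstressed syllable — surfaces as [ə] (rule 3).
/v/ (between /o/ and /i/) is unaffected → [v].
/i/ — between /v/ and /s/, in an unstressed syllable — surfaces as [ə] (rule 3).
/s/ (word-final) is in the target of rule 1 but the environment (between two vowels) is not met → [s].

[rəˈɡarrəvəs]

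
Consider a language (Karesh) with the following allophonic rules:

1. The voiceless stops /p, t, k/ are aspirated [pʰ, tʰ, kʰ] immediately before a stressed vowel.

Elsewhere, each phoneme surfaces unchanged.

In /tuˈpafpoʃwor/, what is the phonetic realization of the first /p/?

[pʰ]

Rule 1 applies to /p/ (between /u/ and /a/: immediately before a stressed vowel) → [pʰ].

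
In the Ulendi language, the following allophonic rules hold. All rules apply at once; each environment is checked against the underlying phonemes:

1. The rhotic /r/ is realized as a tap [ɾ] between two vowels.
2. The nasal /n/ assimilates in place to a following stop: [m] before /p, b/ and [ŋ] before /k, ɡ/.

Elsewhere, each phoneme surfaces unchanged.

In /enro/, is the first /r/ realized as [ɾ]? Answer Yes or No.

/r/ (between /n/ and /o/) is in the target of rule 1 but the environment (between two vowels) is not met → [r].
The actual realization is [r], not [ɾ].

No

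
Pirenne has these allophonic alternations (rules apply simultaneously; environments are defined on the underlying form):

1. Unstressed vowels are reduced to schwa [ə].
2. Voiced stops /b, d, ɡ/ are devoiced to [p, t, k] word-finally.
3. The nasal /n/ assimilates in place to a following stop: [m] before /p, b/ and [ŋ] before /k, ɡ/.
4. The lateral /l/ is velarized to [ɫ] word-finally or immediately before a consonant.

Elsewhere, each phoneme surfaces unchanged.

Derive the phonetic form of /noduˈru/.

[nədəˈru]

/n/ — word-initial; rule 3 does not apply here → [n].
/o/ — between /n/ and /d/, in an unstressed syllable — surfaces as [ə] (rule 1).
/d/ (between /o/ and /u/) fails the environment for rule 2, so it stays [d].
/u/ — between /d/ and /r/, in an unstressed syllable — surfaces as [ə] (rule 1).
/r/ — not in any rule's target class → [r].
/u/ — word-final; rule 1 does not apply here → [u].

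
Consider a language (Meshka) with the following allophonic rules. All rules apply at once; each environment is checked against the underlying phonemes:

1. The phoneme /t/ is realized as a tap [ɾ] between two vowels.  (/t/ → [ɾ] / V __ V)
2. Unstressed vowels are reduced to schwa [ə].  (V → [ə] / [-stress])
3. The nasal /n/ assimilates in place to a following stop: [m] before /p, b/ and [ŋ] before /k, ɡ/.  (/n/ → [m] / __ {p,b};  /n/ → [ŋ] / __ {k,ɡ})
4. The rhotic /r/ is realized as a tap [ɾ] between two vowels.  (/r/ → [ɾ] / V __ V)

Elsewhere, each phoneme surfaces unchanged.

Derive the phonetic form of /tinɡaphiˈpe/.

[təŋɡəphəˈpe]

/t/ — word-initial; rule 1 does not apply here → [t].
/i/ (between /t/ and /n/) occurs in an unstressed syllable → [ə] by rule 2.
/n/ (between /i/ and /ɡ/): before a labial or velar stop, so rule 3 applies → [ŋ].
/a/ — between /ɡ/ and /p/, in an unstressed syllable — surfaces as [ə] (rule 2).
Rule 2 applies to /i/ (between /h/ and /p/: in an unstressed syllable) → [ə].
/e/ — word-final; rule 2 does not apply here → [e].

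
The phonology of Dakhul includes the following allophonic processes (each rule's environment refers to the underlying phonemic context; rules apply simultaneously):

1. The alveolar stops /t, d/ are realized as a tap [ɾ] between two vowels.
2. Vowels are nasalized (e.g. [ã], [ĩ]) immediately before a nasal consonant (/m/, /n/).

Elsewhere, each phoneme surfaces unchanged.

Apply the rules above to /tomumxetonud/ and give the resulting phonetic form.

/t/ (word-initial) is in the target of rule 1 but the environment (between two vowels) is not met → [t].
/o/ meets the environment for rule 2 (before a nasal consonant) → [õ].
/u/ (between /m/ and /m/): before a nasal consonant, so rule 2 applies → [ũ].
/e/ (between /x/ and /t/) is in the target of rule 2 but the environment (before a nasal consonant) is not met → [e].
/t/ (between /e/ and /o/) occurs between two vowels → [ɾ] by rule 1.
Rule 2 applies to /o/ (between /t/ and /n/: before a nasal consonant) → [õ].
/u/ (between /n/ and /d/) fails the environment for rule 2, so it stays [u].
/d/ (word-final) fails the environment for rule 1, so it stays [d].

[tõmũmxeɾõnud]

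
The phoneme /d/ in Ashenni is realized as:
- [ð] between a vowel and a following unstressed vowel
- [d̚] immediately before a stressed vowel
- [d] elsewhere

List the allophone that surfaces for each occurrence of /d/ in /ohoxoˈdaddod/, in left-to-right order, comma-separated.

Occurrence 1 (position 6): immediately before a stressed vowel → [d̚].
Occurrence 2 (position 8): no conditioning environment matches → elsewhere allophone [d].
Occurrence 3 (position 9): no conditioning environment matches → elsewhere allophone [d].
Occurrence 4 (position 11): no conditioning environment matches → elsewhere allophone [d].

[d̚], [d], [d], [d]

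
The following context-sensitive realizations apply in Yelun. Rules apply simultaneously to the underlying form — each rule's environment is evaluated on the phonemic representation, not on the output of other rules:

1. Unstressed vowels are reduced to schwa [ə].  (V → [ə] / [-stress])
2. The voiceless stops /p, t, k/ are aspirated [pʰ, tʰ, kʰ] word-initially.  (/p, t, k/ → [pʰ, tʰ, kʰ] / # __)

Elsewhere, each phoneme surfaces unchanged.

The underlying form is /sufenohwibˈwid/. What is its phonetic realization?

[səfənəhwəbˈwid]

/s/ — not in any rule's target class → [s].
/u/ meets the environment for rule 1 (in an unstressed syllable) → [ə].
/f/ — not in any rule's target class → [f].
/e/ — between /f/ and /n/, in an unstressed syllable — surfaces as [ə] (rule 1).
/n/ — not in any rule's target class → [n].
/o/ (between /n/ and /h/) occurs in an unstressed syllable → [ə] by rule 1.
/h/ stays [h].
/w/ (between /h/ and /i/) is unaffected → [w].
/i/ meets the environment for rule 1 (in an unstressed syllable) → [ə].
/b/ — not in any rule's target class → [b].
/w/ — not in any rule's target class → [w].
/i/ (between /w/ and /d/) is in the target of rule 1 but the environment (in an unstressed syllable) is not met → [i].
/d/ stays [d].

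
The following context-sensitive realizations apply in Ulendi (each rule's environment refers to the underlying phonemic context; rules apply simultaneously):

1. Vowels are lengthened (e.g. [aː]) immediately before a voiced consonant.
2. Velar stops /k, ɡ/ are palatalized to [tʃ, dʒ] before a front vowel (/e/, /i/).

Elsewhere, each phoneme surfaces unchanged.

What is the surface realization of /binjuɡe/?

[biːnjuːdʒe]

/b/ (word-initial): no rule targets it → [b].
/i/ — between /b/ and /n/, before a voiced consonant — surfaces as [iː] (rule 1).
/n/ (between /i/ and /j/): no rule targets it → [n].
/j/ — not in any rule's target class → [j].
/u/ (between /j/ and /ɡ/) occurs before a voiced consonant → [uː] by rule 1.
/ɡ/ (between /u/ and /e/) occurs before a front vowel → [dʒ] by rule 2.
/e/ (word-final) is in the target of rule 1 but the environment (before a voiced consonant) is not met → [e].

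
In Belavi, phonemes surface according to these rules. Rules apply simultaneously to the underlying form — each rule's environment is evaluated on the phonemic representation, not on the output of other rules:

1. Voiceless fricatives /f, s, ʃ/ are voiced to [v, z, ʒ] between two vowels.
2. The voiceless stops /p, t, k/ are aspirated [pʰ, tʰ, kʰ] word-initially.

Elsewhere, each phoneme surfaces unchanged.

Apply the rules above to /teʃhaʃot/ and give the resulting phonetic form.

/t/ (word-initial) occurs word-initially → [tʰ] by rule 2.
/e/ — not in any rule's target class → [e].
/ʃ/ (between /e/ and /h/): rule 1 targets it, but not between two vowels → unchanged [ʃ].
/h/ — not in any rule's target class → [h].
/a/ — not in any rule's target class → [a].
/ʃ/ (between /a/ and /o/) occurs between two vowels → [ʒ] by rule 1.
/o/ stays [o].
/t/ (word-final) is in the target of rule 2 but the environment (word-initially) is not met → [t].

[tʰeʃhaʒot]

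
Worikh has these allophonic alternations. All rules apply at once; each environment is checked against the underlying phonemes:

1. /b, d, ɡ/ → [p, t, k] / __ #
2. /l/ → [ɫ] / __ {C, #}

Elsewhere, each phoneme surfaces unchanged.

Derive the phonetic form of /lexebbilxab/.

[lexebbiɫxap]

/l/ (word-initial) fails the environment for rule 2, so it stays [l].
/e/ stays [e].
/x/ (between /e/ and /e/) is unaffected → [x].
/e/ stays [e].
/b/ (between /e/ and /b/) fails the environment for rule 1, so it stays [b].
/b/ — between /b/ and /i/; rule 1 does not apply here → [b].
/i/ stays [i].
/l/ meets the environment for rule 2 (word-finally or immediately before a consonant) → [ɫ].
/x/ stays [x].
/a/ stays [a].
/b/ — word-final, word-finally — surfaces as [p] (rule 1).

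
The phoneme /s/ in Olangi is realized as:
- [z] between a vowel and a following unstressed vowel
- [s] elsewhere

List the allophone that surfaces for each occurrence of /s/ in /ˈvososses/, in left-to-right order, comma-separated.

Occurrence 1 (position 3): between a vowel and a following unstressed vowel → [z].
Occurrence 2 (position 5): no conditioning environment matches → elsewhere allophone [s].
Occurrence 3 (position 6): no conditioning environment matches → elsewhere allophone [s].
Occurrence 4 (position 8): no conditioning environment matches → elsewhere allophone [s].

[z], [s], [s], [s]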